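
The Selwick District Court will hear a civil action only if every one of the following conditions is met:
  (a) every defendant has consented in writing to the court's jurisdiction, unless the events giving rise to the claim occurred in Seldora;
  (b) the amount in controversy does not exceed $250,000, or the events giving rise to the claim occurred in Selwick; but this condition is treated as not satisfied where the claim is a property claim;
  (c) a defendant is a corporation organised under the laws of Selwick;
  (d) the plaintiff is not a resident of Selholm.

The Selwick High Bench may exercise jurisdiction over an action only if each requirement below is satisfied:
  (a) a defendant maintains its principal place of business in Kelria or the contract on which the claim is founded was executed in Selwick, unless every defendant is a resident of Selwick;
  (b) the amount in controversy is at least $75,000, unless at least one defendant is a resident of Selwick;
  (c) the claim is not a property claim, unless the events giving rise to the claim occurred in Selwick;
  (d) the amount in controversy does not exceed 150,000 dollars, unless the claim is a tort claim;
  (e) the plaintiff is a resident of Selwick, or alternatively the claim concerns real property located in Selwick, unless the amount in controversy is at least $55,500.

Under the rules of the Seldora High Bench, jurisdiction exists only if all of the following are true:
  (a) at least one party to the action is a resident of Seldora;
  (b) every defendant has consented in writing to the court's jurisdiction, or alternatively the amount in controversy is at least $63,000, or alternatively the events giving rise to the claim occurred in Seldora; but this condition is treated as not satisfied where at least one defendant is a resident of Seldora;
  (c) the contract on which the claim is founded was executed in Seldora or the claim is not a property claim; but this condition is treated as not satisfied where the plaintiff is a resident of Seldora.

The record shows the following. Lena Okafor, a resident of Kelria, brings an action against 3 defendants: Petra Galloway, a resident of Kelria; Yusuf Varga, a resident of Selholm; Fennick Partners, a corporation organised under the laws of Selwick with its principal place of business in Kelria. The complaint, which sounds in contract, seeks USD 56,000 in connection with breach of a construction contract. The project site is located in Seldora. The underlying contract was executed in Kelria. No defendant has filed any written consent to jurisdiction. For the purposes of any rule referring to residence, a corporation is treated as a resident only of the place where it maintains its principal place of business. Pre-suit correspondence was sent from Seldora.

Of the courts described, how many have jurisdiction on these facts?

The Selwick District Court:
  (a) No such written consent has been filed. However, the operative events occurred in Seldora, so the 'unless' proviso supplies this condition. Satisfied.
  (b) The amount in controversy is 56,000 dollars, within the $250,000 ceiling, so one alternative holds. The carve-out does not apply: the claim is a contract claim, not a property claim. Condition met.
  (c) Fennick Partners is organised under the laws of Selwick. Condition met.
  (d) The plaintiff resides in Kelria, which is not Selholm. Met.
  → All conditions met; jurisdiction exists.
The Selwick High Bench:
  (a) Fennick Partners has its principal place of business in Kelria, which satisfies one of the alternatives. Met.
  (b) The amount in controversy is 56,000 dollars, below the 75,000 dollars floor. Nor does the 'unless' clause help: no defendant resides in Selwick (they reside in Kelria, Selholm, Kelria). Condition not met.
  (c) The claim is a contract claim, not a property claim. Condition met.
  (d) The amount in controversy is $56,000, within the $150,000 ceiling. Met.
  (e) The plaintiff resides in Kelria, not Selwick; the claim does not concern real property — no alternative holds. The proviso rescues it, though: the amount in controversy is $56,000, which meets the 55,500 dollars floor. Condition met.
  → At least one condition fails; no jurisdiction.
The Seldora High Bench:
  (a) No party resides in Seldora. Not met.
  (b) The operative events occurred in Seldora, which satisfies one of the alternatives. And the carve-out is inapplicable — no defendant resides in Seldora (they reside in Kelria, Selholm, Kelria). Met.
  (c) The claim is a contract claim, not a property claim — that alternative is enough. And the carve-out is inapplicable — the plaintiff resides in Kelria, not Seldora. Condition met.
  → At least one condition fails; no jurisdiction.
Courts with jurisdiction: the Selwick District Court — 1 in total.

1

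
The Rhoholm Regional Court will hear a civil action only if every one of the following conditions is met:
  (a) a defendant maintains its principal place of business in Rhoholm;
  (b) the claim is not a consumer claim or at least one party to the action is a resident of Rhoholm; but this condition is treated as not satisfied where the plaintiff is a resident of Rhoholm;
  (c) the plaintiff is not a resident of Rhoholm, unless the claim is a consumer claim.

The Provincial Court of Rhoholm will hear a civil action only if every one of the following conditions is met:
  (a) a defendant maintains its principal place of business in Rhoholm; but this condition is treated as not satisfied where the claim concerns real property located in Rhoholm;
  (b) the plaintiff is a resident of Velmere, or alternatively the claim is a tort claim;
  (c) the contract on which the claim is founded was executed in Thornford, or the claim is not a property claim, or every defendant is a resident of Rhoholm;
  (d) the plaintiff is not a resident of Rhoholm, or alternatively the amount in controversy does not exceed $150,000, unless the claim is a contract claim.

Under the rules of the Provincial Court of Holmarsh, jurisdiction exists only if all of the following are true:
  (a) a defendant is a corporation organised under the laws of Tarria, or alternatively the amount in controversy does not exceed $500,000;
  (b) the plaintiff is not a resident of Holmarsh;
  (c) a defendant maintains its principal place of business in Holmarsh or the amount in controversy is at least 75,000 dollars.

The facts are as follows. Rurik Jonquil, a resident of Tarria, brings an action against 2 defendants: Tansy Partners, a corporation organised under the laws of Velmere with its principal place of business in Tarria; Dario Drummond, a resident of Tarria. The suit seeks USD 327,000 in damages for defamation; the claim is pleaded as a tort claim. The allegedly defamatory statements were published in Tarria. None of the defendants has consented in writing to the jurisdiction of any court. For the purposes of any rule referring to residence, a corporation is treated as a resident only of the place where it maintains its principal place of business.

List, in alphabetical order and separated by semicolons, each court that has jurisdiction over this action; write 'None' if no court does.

The Rhoholm Regional Court:
  (a) The corporate defendant(s) have their principal place of business in Tarria, not Rhoholm. Not satisfied.
  (b) The claim is a tort claim, not a consumer claim — that alternative is enough. The carve-out does not apply: the plaintiff resides in Tarria, not Rhoholm. Condition met.
  (c) The plaintiff resides in Tarria, which is not Rhoholm. Met.
  → No jurisdiction.
The Provincial Court of Rhoholm:
  (a) The corporate defendant(s) have their principal place of business in Tarria, not Rhoholm. Fails.
  (b) The claim is a tort claim — that alternative is enough. Satisfied.
  (c) The claim is a tort claim, not a property claim, so this disjunct is met. Satisfied.
  (d) The plaintiff resides in Tarria, which is not Rhoholm, so one alternative holds. Met.
  → Not every requirement is met — no jurisdiction.
The Provincial Court of Holmarsh:
  (a) The amount in controversy is USD 327,000, within the USD 500,000 ceiling, so this disjunct is met. Satisfied.
  (b) The plaintiff resides in Tarria, which is not Holmarsh. Met.
  (c) The amount in controversy is USD 327,000, which meets the $75,000 floor, so this disjunct is met. Met.
  → Every requirement is satisfied — jurisdiction.

the Provincial Court of Holmarsh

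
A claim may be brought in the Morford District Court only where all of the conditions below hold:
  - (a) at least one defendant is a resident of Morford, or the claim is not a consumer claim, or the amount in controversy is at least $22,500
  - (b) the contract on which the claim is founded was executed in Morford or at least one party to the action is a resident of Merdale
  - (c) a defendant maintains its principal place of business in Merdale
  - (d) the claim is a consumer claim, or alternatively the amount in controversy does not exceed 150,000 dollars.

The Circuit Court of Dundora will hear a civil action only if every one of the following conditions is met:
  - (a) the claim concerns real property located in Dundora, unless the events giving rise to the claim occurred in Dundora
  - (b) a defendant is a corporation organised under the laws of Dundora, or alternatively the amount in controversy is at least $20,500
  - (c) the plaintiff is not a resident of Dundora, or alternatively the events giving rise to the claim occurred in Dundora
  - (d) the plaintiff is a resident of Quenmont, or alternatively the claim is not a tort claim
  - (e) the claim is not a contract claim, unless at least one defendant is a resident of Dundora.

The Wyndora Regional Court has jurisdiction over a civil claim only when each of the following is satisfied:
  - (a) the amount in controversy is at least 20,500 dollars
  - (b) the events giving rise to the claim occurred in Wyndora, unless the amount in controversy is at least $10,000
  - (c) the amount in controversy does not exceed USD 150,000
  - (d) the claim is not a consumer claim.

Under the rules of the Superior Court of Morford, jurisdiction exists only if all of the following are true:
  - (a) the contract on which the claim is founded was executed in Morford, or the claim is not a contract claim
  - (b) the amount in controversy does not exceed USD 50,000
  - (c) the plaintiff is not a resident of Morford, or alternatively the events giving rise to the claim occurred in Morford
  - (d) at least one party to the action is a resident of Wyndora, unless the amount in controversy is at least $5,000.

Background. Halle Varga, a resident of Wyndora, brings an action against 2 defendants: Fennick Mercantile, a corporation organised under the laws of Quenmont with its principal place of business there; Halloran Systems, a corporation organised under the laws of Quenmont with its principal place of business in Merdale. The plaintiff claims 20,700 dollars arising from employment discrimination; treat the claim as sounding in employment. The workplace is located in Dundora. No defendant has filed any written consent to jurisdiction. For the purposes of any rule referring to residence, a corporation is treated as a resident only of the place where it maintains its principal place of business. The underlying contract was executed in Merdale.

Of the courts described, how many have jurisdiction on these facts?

4

The Morford District Court:
  (a) The claim is an employment claim, not a consumer claim, which satisfies one of the alternatives. Met.
  (b) Halloran Systems resides in Merdale, which satisfies one of the alternatives. Met.
  (c) Halloran Systems has its principal place of business in Merdale. Satisfied.
  (d) The amount in controversy is $20,700, within the $150,000 ceiling — that alternative is enough. Satisfied.
  → The court has jurisdiction.
The Circuit Court of Dundora:
  (a) The claim does not concern real property. But the operative events occurred in Dundora, and the 'unless' clause therefore excuses the requirement. Met.
  (b) The amount in controversy is USD 20,700, which meets the USD 20,500 floor — that alternative is enough. Met.
  (c) The plaintiff resides in Wyndora, which is not Dundora, so this disjunct is met. Met.
  (d) The claim is an employment claim, not a tort claim, which satisfies one of the alternatives. Satisfied.
  (e) The claim is an employment claim, not a contract claim. Condition met.
  → Jurisdiction lies.
The Wyndora Regional Court:
  (a) The amount in controversy is USD 20,700, which meets the $20,500 floor. Satisfied.
  (b) The operative events occurred in Dundora, not Wyndora. However, the amount in controversy is 20,700 dollars, which meets the $10,000 floor, so the 'unless' proviso supplies this condition. Satisfied.
  (c) The amount in controversy is 20,700 dollars, within the USD 150,000 ceiling. Satisfied.
  (d) The claim is an employment claim, not a consumer claim. Satisfied.
  → Every requirement is satisfied — jurisdiction.
The Superior Court of Morford:
  (a) The claim is an employment claim, not a contract claim, which satisfies one of the alternatives. Met.
  (b) The amount in controversy is USD 20,700, within the USD 50,000 ceiling. Satisfied.
  (c) The plaintiff resides in Wyndora, which is not Morford, so one alternative holds. Satisfied.
  (d) Halle Varga resides in Wyndora. Satisfied.
  → The court has jurisdiction.
Courts with jurisdiction: the Morford District Court, the Circuit Court of Dundora, the Wyndora Regional Court, the Superior Court of Morford — 4 in total.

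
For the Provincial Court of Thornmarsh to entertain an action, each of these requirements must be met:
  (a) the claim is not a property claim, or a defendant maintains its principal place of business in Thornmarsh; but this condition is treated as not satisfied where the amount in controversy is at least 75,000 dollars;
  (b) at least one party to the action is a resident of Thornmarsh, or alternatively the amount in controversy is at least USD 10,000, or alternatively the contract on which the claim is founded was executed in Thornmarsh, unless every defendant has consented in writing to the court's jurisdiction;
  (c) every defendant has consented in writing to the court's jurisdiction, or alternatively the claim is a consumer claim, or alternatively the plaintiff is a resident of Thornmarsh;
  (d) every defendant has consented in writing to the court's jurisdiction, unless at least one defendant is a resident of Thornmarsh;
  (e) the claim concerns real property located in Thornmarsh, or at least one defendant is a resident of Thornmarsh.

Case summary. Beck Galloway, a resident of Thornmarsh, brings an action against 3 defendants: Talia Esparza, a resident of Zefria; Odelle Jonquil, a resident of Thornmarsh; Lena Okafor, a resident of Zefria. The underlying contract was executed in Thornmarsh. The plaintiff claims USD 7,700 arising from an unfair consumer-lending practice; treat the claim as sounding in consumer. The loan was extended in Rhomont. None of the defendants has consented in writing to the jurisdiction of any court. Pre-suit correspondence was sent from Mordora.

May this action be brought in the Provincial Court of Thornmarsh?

The Provincial Court of Thornmarsh:
  (a) The claim is a consumer claim, not a property claim, which satisfies one of the alternatives. The exception is not triggered, since the amount in controversy is 7,700 dollars, below the $75,000 floor. Met.
  (b) Beck Galloway resides in Thornmarsh, which satisfies one of the alternatives. Satisfied.
  (c) The claim is a consumer claim, so one alternative holds. Condition met.
  (d) No such written consent has been filed. However, Odelle Jonquil resides in Thornmarsh, so the 'unless' proviso supplies this condition. Met.
  (e) Odelle Jonquil resides in Thornmarsh — that alternative is enough. Condition met.
  → All conditions met; jurisdiction exists.

Yes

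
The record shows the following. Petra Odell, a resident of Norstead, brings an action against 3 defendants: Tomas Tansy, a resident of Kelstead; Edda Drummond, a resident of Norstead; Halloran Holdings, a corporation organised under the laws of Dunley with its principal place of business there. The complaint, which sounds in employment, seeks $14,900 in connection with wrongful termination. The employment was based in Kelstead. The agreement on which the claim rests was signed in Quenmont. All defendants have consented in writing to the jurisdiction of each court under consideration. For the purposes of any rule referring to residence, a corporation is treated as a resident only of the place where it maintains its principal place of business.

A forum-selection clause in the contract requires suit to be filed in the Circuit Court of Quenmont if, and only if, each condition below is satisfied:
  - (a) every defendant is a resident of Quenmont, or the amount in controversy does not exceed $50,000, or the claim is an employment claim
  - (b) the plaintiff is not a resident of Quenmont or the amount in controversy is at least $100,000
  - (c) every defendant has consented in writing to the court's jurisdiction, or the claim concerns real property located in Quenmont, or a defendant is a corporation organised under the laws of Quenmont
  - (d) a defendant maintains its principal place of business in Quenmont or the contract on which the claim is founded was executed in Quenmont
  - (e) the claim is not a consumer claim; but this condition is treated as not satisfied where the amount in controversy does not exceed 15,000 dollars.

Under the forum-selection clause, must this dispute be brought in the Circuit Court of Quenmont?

The Circuit Court of Quenmont:
  (a) The amount in controversy is USD 14,900, within the $50,000 ceiling, so this disjunct is met. Met.
  (b) The plaintiff resides in Norstead, which is not Quenmont — that alternative is enough. Satisfied.
  (c) Every defendant has filed written consent — that alternative is enough. Met.
  (d) The contract was executed in Quenmont, so one alternative holds. Met.
  (e) The claim is an employment claim, not a consumer claim. But the carve-out bites: the amount in controversy is USD 14,900, within the $15,000 ceiling. Not satisfied.
  → Forum clause is not triggered.

No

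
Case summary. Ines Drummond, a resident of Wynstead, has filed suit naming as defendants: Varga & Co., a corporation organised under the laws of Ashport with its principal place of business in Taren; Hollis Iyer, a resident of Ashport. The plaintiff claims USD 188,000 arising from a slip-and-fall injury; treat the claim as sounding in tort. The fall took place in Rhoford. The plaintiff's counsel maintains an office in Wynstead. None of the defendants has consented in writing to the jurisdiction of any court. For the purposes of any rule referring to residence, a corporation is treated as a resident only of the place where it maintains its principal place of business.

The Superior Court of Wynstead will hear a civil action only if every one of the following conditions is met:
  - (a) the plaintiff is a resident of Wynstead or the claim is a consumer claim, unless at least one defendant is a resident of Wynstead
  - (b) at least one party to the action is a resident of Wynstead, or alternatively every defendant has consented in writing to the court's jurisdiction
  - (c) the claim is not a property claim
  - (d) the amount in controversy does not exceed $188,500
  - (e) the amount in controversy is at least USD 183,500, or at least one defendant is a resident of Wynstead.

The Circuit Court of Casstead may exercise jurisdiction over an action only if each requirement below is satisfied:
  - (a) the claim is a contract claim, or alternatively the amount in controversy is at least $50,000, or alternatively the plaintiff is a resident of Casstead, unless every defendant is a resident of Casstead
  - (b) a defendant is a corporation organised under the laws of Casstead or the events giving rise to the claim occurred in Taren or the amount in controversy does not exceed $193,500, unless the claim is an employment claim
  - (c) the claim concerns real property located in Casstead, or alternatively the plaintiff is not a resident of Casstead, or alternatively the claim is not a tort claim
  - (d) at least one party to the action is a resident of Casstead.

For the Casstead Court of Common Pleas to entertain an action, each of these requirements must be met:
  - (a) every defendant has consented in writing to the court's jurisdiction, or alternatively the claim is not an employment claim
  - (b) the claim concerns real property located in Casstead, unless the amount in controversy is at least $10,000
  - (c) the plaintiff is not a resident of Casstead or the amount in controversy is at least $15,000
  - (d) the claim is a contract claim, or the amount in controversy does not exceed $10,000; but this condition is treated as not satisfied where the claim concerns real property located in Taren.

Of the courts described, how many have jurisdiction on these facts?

The Superior Court of Wynstead:
  (a) The plaintiff resides in Wynstead, so this disjunct is met. Condition met.
  (b) Ines Drummond resides in Wynstead — that alternative is enough. Satisfied.
  (c) The claim is a tort claim, not a property claim. Condition met.
  (d) The amount in controversy is USD 188,000, within the 188,500 dollars ceiling. Condition met.
  (e) The amount in controversy is USD 188,000, which meets the $183,500 floor — that alternative is enough. Condition met.
  → Jurisdiction lies.
The Circuit Court of Casstead:
  (a) The amount in controversy is USD 188,000, which meets the 50,000 dollars floor, so one alternative holds. Satisfied.
  (b) The amount in controversy is 188,000 dollars, within the USD 193,500 ceiling, so this disjunct is met. Satisfied.
  (c) The plaintiff resides in Wynstead, which is not Casstead — that alternative is enough. Met.
  (d) No party resides in Casstead. Condition not met.
  → No jurisdiction.
The Casstead Court of Common Pleas:
  (a) The claim is a tort claim, not an employment claim, so one alternative holds. Condition met.
  (b) The claim does not concern real property. However, the amount in controversy is $188,000, which meets the USD 10,000 floor, so the 'unless' proviso supplies this condition. Met.
  (c) The plaintiff resides in Wynstead, which is not Casstead, which satisfies one of the alternatives. Satisfied.
  (d) The claim is a tort claim, not a contract claim; the amount in controversy is USD 188,000, above the $10,000 ceiling — every alternative fails. Fails.
  → Not every requirement is met — no jurisdiction.
Courts with jurisdiction: the Superior Court of Wynstead — 1 in total.

1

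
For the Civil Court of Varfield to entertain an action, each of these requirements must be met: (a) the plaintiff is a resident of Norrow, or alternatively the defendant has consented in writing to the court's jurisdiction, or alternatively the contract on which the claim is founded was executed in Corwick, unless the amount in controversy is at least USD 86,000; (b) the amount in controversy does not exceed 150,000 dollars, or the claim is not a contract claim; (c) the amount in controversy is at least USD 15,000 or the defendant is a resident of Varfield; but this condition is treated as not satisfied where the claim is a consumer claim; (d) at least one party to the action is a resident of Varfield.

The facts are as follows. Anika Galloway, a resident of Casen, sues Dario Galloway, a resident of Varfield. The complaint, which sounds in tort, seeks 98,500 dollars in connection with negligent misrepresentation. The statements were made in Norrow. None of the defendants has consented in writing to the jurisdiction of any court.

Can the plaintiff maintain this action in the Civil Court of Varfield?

Yes

The Civil Court of Varfield:
  (a) The plaintiff resides in Casen, not Norrow; no such written consent has been filed; no contract (and hence no place of execution) is alleged — no alternative holds. The proviso rescues it, though: the amount in controversy is $98,500, which meets the $86,000 floor. Condition met.
  (b) The amount in controversy is USD 98,500, within the $150,000 ceiling — that alternative is enough. Met.
  (c) The amount in controversy is USD 98,500, which meets the $15,000 floor, which satisfies one of the alternatives. The exception is not triggered, since the claim is a tort claim, not a consumer claim. Condition met.
  (d) Dario Galloway resides in Varfield. Condition met.
  → Jurisdiction lies.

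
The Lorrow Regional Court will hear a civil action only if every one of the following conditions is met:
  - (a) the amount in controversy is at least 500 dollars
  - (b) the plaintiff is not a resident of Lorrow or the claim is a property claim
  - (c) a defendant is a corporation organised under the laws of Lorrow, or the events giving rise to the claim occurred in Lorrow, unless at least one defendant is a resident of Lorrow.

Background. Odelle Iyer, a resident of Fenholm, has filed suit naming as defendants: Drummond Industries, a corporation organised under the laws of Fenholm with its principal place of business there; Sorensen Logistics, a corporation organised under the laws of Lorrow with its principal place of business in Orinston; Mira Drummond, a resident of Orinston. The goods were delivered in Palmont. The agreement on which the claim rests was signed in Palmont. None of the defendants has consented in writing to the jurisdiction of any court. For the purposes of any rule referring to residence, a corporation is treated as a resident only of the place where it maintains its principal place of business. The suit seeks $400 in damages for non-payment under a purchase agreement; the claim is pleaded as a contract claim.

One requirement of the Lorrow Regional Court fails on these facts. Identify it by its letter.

(a)

The Lorrow Regional Court:
  (a) The amount in controversy is $400, below the 500 dollars floor. Fails.
  (b) The plaintiff resides in Fenholm, which is not Lorrow — that alternative is enough. Satisfied.
  (c) Sorensen Logistics is organised under the laws of Lorrow, so one alternative holds. Met.
Only condition (a) fails.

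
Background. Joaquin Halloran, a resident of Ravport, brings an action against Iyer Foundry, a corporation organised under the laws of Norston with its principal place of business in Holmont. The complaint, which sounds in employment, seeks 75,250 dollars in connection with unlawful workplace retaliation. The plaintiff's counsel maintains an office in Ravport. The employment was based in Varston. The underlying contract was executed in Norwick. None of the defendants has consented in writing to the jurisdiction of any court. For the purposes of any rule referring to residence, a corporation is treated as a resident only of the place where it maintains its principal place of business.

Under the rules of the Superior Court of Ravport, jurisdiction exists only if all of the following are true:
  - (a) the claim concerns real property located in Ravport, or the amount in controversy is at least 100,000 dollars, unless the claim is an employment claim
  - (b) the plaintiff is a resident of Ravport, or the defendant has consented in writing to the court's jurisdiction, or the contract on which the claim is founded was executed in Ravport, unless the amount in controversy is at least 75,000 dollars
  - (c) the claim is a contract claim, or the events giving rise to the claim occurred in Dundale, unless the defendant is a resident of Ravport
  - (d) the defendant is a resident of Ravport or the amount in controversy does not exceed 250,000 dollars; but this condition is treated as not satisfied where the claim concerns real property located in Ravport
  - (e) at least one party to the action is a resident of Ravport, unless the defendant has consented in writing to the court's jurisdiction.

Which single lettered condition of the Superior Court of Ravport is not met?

(c)

The Superior Court of Ravport:
  (a) The claim does not concern real property; the amount in controversy is 75,250 dollars, below the USD 100,000 floor — no alternative holds. The proviso rescues it, though: the claim is an employment claim. Satisfied.
  (b) The plaintiff resides in Ravport, which satisfies one of the alternatives. Condition met.
  (c) The claim is an employment claim, not a contract claim; the operative events occurred in Varston, not Dundale — every alternative fails. Nor does the 'unless' clause help: the defendant resides in Holmont, not Ravport. Fails.
  (d) The amount in controversy is USD 75,250, within the 250,000 dollars ceiling, so this disjunct is met. The exception is not triggered, since the claim does not concern real property. Condition met.
  (e) Joaquin Halloran resides in Ravport. Met.
Only condition (c) fails.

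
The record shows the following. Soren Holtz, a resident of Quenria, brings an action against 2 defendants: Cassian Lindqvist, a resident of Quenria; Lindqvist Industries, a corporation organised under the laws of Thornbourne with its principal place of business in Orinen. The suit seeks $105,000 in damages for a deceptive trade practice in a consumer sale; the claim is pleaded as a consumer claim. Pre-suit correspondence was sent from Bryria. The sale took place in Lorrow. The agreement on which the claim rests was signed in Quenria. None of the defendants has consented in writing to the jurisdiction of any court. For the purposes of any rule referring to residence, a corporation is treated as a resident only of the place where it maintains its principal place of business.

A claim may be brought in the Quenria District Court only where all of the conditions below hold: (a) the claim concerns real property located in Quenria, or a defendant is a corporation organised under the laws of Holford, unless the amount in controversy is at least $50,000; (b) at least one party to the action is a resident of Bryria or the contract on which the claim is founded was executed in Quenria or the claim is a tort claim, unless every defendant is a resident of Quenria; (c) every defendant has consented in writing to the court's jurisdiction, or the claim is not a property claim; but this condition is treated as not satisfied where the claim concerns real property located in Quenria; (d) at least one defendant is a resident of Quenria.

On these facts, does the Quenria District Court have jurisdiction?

The Quenria District Court:
  (a) The claim does not concern real property; the corporate defendant(s) are organised in Thornbourne, not Holford — none of the alternatives is met. But the amount in controversy is USD 105,000, which meets the USD 50,000 floor, and the 'unless' clause therefore excuses the requirement. Satisfied.
  (b) The contract was executed in Quenria, which satisfies one of the alternatives. Met.
  (c) The claim is a consumer claim, not a property claim — that alternative is enough. And the carve-out is inapplicable — the claim does not concern real property. Satisfied.
  (d) Cassian Lindqvist resides in Quenria. Met.
  → Every requirement is satisfied — jurisdiction.

Yes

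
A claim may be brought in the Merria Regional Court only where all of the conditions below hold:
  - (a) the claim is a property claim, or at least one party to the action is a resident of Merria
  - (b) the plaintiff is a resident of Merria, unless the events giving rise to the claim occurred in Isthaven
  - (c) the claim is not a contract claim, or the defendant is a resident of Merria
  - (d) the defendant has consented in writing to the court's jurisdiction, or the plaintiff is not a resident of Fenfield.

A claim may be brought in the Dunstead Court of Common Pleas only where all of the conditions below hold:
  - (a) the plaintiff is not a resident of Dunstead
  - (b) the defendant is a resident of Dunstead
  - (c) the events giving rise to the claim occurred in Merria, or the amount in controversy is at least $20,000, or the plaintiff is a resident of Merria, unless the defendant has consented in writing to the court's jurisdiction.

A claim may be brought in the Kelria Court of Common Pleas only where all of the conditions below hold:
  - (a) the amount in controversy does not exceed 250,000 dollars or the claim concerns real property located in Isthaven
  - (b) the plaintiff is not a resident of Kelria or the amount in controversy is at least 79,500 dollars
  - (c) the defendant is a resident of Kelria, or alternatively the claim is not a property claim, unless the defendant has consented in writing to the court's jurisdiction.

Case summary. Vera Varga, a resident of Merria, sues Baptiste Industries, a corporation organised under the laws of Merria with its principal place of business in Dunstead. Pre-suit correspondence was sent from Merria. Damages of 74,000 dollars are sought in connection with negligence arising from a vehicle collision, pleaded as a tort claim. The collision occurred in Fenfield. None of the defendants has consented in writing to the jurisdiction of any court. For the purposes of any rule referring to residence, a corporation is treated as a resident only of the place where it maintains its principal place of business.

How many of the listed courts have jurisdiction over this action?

3

The Merria Regional Court:
  (a) Vera Varga resides in Merria, so one alternative holds. Met.
  (b) The plaintiff resides in Merria. Satisfied.
  (c) The claim is a tort claim, not a contract claim, which satisfies one of the alternatives. Satisfied.
  (d) The plaintiff resides in Merria, which is not Fenfield, so this disjunct is met. Satisfied.
  → The court has jurisdiction.
The Dunstead Court of Common Pleas:
  (a) The plaintiff resides in Merria, which is not Dunstead. Condition met.
  (b) The defendant resides in Dunstead. Condition met.
  (c) The amount in controversy is 74,000 dollars, which meets the 20,000 dollars floor, so one alternative holds. Satisfied.
  → Jurisdiction lies.
The Kelria Court of Common Pleas:
  (a) The amount in controversy is $74,000, within the 250,000 dollars ceiling — that alternative is enough. Condition met.
  (b) The plaintiff resides in Merria, which is not Kelria, so this disjunct is met. Condition met.
  (c) The claim is a tort claim, not a property claim, so one alternative holds. Satisfied.
  → Every requirement is satisfied — jurisdiction.
Courts with jurisdiction: the Merria Regional Court, the Dunstead Court of Common Pleas, the Kelria Court of Common Pleas — 3 in total.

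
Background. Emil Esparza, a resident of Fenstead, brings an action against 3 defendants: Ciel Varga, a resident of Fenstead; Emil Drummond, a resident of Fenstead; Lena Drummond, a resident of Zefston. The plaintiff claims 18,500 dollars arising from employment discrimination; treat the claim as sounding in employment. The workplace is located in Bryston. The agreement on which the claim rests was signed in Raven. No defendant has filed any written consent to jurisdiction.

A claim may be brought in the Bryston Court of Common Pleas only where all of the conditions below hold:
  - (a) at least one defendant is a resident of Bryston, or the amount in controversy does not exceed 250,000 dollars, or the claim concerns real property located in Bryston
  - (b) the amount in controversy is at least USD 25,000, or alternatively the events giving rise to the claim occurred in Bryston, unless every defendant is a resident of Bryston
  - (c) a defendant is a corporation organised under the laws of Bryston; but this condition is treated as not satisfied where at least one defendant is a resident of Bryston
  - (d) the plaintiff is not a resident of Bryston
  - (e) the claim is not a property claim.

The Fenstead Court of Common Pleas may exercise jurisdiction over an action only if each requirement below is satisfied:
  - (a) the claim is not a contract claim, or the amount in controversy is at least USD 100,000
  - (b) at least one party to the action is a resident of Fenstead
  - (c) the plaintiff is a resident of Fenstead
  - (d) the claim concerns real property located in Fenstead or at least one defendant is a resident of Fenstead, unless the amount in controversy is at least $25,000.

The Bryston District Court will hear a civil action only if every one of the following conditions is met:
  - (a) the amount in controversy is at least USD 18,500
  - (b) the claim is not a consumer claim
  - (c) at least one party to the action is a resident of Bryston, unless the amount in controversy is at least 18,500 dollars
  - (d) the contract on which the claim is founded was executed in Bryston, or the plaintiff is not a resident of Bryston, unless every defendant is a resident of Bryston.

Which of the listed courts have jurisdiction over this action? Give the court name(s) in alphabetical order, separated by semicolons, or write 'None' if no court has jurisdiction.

The Bryston Court of Common Pleas:
  (a) The amount in controversy is 18,500 dollars, within the $250,000 ceiling, so this disjunct is met. Condition met.
  (b) The operative events occurred in Bryston, so one alternative holds. Satisfied.
  (c) No defendant is a corporation. Not satisfied.
  (d) The plaintiff resides in Fenstead, which is not Bryston. Met.
  (e) The claim is an employment claim, not a property claim. Met.
  → At least one condition fails; no jurisdiction.
The Fenstead Court of Common Pleas:
  (a) The claim is an employment claim, not a contract claim, so one alternative holds. Met.
  (b) Emil Esparza resides in Fenstead. Satisfied.
  (c) The plaintiff resides in Fenstead. Satisfied.
  (d) Ciel Varga resides in Fenstead, which satisfies one of the alternatives. Satisfied.
  → Every requirement is satisfied — jurisdiction.
The Bryston District Court:
  (a) The amount in controversy is 18,500 dollars, which meets the 18,500 dollars floor. Satisfied.
  (b) The claim is an employment claim, not a consumer claim. Met.
  (c) No party resides in Bryston. However, the amount in controversy is 18,500 dollars, which meets the $18,500 floor, so the 'unless' proviso supplies this condition. Condition met.
  (d) The plaintiff resides in Fenstead, which is not Bryston — that alternative is enough. Condition met.
  → Every requirement is satisfied — jurisdiction.

the Bryston District Court; the Fenstead Court of Common Pleas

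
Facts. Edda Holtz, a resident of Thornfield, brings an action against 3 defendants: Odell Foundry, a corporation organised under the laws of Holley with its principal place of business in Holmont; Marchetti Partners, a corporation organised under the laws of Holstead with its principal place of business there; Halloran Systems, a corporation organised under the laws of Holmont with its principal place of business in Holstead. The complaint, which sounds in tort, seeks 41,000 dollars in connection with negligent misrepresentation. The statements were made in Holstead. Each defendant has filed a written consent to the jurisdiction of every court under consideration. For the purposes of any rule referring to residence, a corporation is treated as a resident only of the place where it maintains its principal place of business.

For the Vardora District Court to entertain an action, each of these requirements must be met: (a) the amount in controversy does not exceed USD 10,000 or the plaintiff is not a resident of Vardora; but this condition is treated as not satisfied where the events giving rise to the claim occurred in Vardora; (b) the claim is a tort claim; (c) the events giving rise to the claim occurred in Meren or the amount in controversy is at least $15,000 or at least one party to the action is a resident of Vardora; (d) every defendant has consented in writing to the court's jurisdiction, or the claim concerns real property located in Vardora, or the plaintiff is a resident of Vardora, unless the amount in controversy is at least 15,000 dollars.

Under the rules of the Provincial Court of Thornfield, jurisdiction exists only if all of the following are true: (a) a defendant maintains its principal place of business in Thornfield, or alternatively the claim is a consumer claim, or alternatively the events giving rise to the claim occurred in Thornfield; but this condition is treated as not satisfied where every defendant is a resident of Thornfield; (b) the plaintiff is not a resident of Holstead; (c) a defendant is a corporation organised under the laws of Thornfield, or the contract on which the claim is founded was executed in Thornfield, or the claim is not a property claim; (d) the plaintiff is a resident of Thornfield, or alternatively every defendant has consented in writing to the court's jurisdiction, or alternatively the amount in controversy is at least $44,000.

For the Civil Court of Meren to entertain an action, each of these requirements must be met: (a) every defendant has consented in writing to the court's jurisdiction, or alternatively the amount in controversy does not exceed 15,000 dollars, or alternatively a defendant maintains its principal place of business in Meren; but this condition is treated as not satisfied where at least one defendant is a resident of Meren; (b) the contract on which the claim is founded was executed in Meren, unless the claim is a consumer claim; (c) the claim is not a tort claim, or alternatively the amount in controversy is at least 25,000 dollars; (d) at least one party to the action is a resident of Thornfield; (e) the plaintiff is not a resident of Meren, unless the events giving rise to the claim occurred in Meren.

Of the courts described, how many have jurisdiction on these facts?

1

The Vardora District Court:
  (a) The plaintiff resides in Thornfield, which is not Vardora — that alternative is enough. And the carve-out is inapplicable — the operative events occurred in Holstead, not Vardora. Met.
  (b) The claim is a tort claim. Satisfied.
  (c) The amount in controversy is USD 41,000, which meets the 15,000 dollars floor, which satisfies one of the alternatives. Met.
  (d) Every defendant has filed written consent, so one alternative holds. Condition met.
  → Every requirement is satisfied — jurisdiction.
The Provincial Court of Thornfield:
  (a) The corporate defendant(s) have their principal place of business in Holmont, Holstead, not Thornfield; the claim is a tort claim, not a consumer claim; the operative events occurred in Holstead, not Thornfield — no alternative holds. Not met.
  (b) The plaintiff resides in Thornfield, which is not Holstead. Condition met.
  (c) The claim is a tort claim, not a property claim, so this disjunct is met. Condition met.
  (d) The plaintiff resides in Thornfield, so this disjunct is met. Satisfied.
  → No jurisdiction.
The Civil Court of Meren:
  (a) Every defendant has filed written consent, so one alternative holds. The exception is not triggered, since no defendant resides in Meren (they reside in Holmont, Holstead, Holstead). Condition met.
  (b) No contract (and hence no place of execution) is alleged. Nor does the 'unless' clause help: the claim is a tort claim, not a consumer claim. Not satisfied.
  (c) The amount in controversy is USD 41,000, which meets the 25,000 dollars floor — that alternative is enough. Satisfied.
  (d) Edda Holtz resides in Thornfield. Satisfied.
  (e) The plaintiff resides in Thornfield, which is not Meren. Satisfied.
  → The court lacks jurisdiction.
Courts with jurisdiction: the Vardora District Court — 1 in total.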